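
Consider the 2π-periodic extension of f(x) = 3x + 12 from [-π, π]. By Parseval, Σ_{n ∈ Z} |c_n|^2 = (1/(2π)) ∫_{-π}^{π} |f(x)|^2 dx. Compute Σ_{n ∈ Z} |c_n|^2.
Σ |c_n|^2 = 3π^2 + 144

Expand and integrate term by term over [-π, π]:
  ∫ (3x)^2 dx = 9·(2π^3/3); ∫ 2·3·(12)·x dx = 0 (odd integrand); ∫ 12^2 dx = 144·2π.
So (1/(2π)) ∫_{-π}^{π} (3x + 12)^2 dx = 9π^2/3 + 144 = 3π^2 + 144.
Parseval ⇒ Σ |c_n|^2 = 3π^2 + 144.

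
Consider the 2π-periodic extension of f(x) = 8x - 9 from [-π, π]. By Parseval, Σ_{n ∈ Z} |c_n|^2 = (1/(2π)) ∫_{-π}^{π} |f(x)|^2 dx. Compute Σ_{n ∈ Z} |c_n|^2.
Σ |c_n|^2 = 64π^2/3 + 81

Expand and integrate term by term over [-π, π]:
  ∫ (8x)^2 dx = 64·(2π^3/3); ∫ 2·8·(-9)·x dx = 0 (odd integrand); ∫ (-9)^2 dx = 81·2π.
So (1/(2π)) ∫_{-π}^{π} (8x - 9)^2 dx = 64π^2/3 + 81 = 64π^2/3 + 81.
Parseval ⇒ Σ |c_n|^2 = 64π^2/3 + 81.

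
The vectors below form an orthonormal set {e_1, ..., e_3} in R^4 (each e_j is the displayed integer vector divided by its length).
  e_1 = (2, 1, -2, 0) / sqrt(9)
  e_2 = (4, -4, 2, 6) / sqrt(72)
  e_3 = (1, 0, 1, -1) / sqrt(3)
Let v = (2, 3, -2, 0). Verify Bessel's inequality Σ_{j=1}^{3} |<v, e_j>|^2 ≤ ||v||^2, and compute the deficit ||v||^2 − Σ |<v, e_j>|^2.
Σ |<v, e_j>|^2 = 43/3; ||v||^2 = 17; deficit = 8/3

Write each e_j = u_j / sqrt(<u_j, u_j>) where u_j is the displayed integer vector. Then <v, e_j> = <v, u_j> / sqrt(<u_j, u_j>), so |<v, e_j>|^2 = <v, u_j>^2 / <u_j, u_j>.
Coefficients: <v, e_1> = 11/sqrt(9), <v, e_2> = -8/sqrt(72), <v, e_3> = 0/sqrt(3).
Square and sum: Σ |<v, e_j>|^2 = 43/3.
Compute ||v||^2 = v·v = 17.
Deficit = 17 − 43/3 = 8/3 ≥ 0, confirming Bessel's inequality. (The deficit equals ||v − Σ <v,e_j> e_j||^2, the squared distance from v to span{e_j}.)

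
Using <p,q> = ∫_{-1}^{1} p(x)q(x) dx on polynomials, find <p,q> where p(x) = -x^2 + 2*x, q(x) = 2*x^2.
<p,q> = -4/5

Expand the product: p(x)·q(x) = -2*x^4 + 4*x^3.
∫_{-1}^{1} of each monomial x^k gives [2/(k+1) if k even, 0 if k odd]. Integrating term-by-term (or equivalently evaluating the antiderivative F(x) = -2*x^5/5 + x^4 at the endpoints):
  F(1) − F(−1) = 3/5 − (7/5) = -4/5.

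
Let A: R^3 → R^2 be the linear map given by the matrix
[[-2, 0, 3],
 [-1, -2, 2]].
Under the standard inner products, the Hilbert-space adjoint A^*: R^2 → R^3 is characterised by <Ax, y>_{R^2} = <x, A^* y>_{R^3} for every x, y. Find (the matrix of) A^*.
A^* = A^T =
[[-2, -1],
 [0, -2],
 [3, 2]]

For real matrices with standard dot products, the defining identity <Ax, y> = <x, A^* y> gives (Ax)^T y = x^T (A^*) y, i.e. x^T A^T y = x^T (A^*) y. Since this holds for all x, y, we must have A^* = A^T. Therefore
A^* =
[[-2, -1],
 [0, -2],
 [3, 2]].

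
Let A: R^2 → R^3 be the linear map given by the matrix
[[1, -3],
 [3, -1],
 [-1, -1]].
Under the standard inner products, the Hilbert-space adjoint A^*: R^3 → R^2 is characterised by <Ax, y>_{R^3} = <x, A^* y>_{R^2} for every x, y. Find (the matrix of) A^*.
A^* = A^T =
[[1, 3, -1],
 [-3, -1, -1]]

For real matrices with standard dot products, the defining identity <Ax, y> = <x, A^* y> gives (Ax)^T y = x^T (A^*) y, i.e. x^T A^T y = x^T (A^*) y. Since this holds for all x, y, we must have A^* = A^T. Therefore
A^* =
[[1, 3, -1],
 [-3, -1, -1]].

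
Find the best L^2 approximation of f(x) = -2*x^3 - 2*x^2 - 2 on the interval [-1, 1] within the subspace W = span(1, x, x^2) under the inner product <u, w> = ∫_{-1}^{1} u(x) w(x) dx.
g(x) = -2*x^2 - 6*x/5 - 2

The best approximation g ∈ W is the orthogonal projection of f onto W. Writing g = a_0 + a_1 x + a_2 x^2, the coefficients solve the normal equations G · a = b where
  G_{ij} = <φ_i, φ_j> and b_i = <f, φ_i>, with φ_0 = 1, φ_1 = x, φ_2 = x^2.
G =
  [2, 0, 2/3]
  [0, 2/3, 0]
  [2/3, 0, 2/5],
b = (-16/3, -4/5, -32/15).
Solving gives a_0 = -2, a_1 = -6/5, a_2 = -2, so
  g(x) = -2*x^2 - 6*x/5 - 2.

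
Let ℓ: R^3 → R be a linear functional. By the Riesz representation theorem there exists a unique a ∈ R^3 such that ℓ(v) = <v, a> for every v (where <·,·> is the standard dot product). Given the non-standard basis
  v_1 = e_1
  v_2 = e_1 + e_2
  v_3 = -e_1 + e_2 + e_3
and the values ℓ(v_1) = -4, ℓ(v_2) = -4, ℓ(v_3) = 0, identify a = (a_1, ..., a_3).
a = (-4, 0, -4)

Write a = (a_1, ..., a_3) in the standard basis. For each basis vector v_i, ℓ(v_i) = <v_i, a> is a linear equation in the a_j's. Collect the n equations into a matrix system V a = ℓ, where row i of V is v_i (expressed in the standard basis). Since V is invertible (lower-triangular with 1s on the diagonal, up to permutation), solve by back-substitution:
  V =
[[1, 0, 0],
 [1, 1, 0],
 [-1, 1, 1]]
  V a = (-4, -4, 0)
Solving gives a = (-4, 0, -4).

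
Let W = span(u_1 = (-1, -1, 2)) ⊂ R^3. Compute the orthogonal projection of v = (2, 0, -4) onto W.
proj_W(v) = (5/3, 5/3, -10/3)

Set up U = [u_1 | ... | u_1] ∈ R^(3×1). The projector onto W = col(U) is P = U (U^T U)^(-1) U^T.
Compute U^T U =
  [6],
and U^T v = (-10).
Solve U^T U · c = U^T v for the coefficients: c = (-5/3). The projection is proj_W(v) = U c.
Check: (v - proj_W(v)) · u_1 = 0  (should be 0).
Result: proj_W(v) = (5/3, 5/3, -10/3).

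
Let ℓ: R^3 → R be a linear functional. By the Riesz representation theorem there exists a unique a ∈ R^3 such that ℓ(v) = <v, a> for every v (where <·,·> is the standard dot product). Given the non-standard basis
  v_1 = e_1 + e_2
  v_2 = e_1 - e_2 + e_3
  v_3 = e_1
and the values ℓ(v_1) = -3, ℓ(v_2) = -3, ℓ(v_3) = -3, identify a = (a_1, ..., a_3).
a = (-3, 0, 0)

Write a = (a_1, ..., a_3) in the standard basis. For each basis vector v_i, ℓ(v_i) = <v_i, a> is a linear equation in the a_j's. Collect the n equations into a matrix system V a = ℓ, where row i of V is v_i (expressed in the standard basis). Since V is invertible (lower-triangular with 1s on the diagonal, up to permutation), solve by back-substitution:
  V =
[[1, 1, 0],
 [1, -1, 1],
 [1, 0, 0]]
  V a = (-3, -3, -3)
Solving gives a = (-3, 0, 0).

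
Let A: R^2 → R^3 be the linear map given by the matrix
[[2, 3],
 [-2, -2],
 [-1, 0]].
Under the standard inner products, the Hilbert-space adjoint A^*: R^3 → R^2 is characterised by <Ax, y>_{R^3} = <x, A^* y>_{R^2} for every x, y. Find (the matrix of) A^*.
A^* = A^T =
[[2, -2, -1],
 [3, -2, 0]]

For real matrices with standard dot products, the defining identity <Ax, y> = <x, A^* y> gives (Ax)^T y = x^T (A^*) y, i.e. x^T A^T y = x^T (A^*) y. Since this holds for all x, y, we must have A^* = A^T. Therefore
A^* =
[[2, -2, -1],
 [3, -2, 0]].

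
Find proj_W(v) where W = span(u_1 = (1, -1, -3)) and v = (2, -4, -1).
proj_W(v) = (9/11, -9/11, -27/11)

Set up U = [u_1 | ... | u_1] ∈ R^(3×1). The projector onto W = col(U) is P = U (U^T U)^(-1) U^T.
Compute U^T U =
  [11],
and U^T v = (9).
Solve U^T U · c = U^T v for the coefficients: c = (9/11). The projection is proj_W(v) = U c.
Check: (v - proj_W(v)) · u_1 = 0  (should be 0).
Result: proj_W(v) = (9/11, -9/11, -27/11).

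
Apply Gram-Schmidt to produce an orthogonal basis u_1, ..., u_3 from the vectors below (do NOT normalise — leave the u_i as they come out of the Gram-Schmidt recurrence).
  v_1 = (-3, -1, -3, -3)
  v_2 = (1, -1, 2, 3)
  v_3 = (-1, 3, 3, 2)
Orthogonal basis:
  u_1 = (-3, -1, -3, -3)
  u_2 = (-23/28, -45/28, 5/28, 33/28)
  u_3 = (-367/131, 273/131, 188/131, 88/131)

Apply the Gram-Schmidt recurrence
  u_1 = v_1
  u_i = v_i − Σ_{j<i} ((v_i · u_j) / (u_j · u_j)) · u_j.

Step by step this gives:
  u_1 = (-3, -1, -3, -3)
  u_2 = (-23/28, -45/28, 5/28, 33/28)
  u_3 = (-367/131, 273/131, 188/131, 88/131)

Orthogonality check:
  u_2 · u_1 = 0 (should be 0)
  u_3 · u_1 = 0 (should be 0)
  u_3 · u_2 = 0 (should be 0)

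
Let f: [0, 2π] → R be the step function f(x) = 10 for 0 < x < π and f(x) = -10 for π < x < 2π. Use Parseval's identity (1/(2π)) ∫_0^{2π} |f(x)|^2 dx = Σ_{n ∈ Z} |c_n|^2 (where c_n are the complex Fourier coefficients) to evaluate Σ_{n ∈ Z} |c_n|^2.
Σ |c_n|^2 = 100

Parseval equates the L^2 energy of f (normalised by 1/(2π)) with the ℓ^2 sum of its Fourier coefficients: (1/(2π)) ∫_0^{2π} |f|^2 = Σ |c_n|^2.
Compute the left side: (1/(2π)) [∫_0^π 10^2 dx + ∫_π^{2π} (-10)^2 dx] = (1/(2π)) · (100π + 100π) = (100 + 100)/2 = 100.
So Σ_{n ∈ Z} |c_n|^2 = 100.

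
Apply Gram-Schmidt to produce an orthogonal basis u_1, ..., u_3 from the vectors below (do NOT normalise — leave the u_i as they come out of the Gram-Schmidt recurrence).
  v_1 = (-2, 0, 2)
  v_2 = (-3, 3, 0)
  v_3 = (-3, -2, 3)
Orthogonal basis:
  u_1 = (-2, 0, 2)
  u_2 = (-3/2, 3, -3/2)
  u_3 = (-2/3, -2/3, -2/3)

Apply the Gram-Schmidt recurrence
  u_1 = v_1
  u_i = v_i − Σ_{j<i} ((v_i · u_j) / (u_j · u_j)) · u_j.

Step by step this gives:
  u_1 = (-2, 0, 2)
  u_2 = (-3/2, 3, -3/2)
  u_3 = (-2/3, -2/3, -2/3)

Orthogonality check:
  u_2 · u_1 = 0 (should be 0)
  u_3 · u_1 = 0 (should be 0)
  u_3 · u_2 = 0 (should be 0)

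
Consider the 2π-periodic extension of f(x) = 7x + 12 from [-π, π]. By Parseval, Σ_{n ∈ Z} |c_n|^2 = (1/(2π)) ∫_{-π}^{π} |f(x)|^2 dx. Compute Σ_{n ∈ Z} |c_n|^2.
Σ |c_n|^2 = 49π^2/3 + 144

Expand and integrate term by term over [-π, π]:
  ∫ (7x)^2 dx = 49·(2π^3/3); ∫ 2·7·(12)·x dx = 0 (odd integrand); ∫ 12^2 dx = 144·2π.
So (1/(2π)) ∫_{-π}^{π} (7x + 12)^2 dx = 49π^2/3 + 144 = 49π^2/3 + 144.
Parseval ⇒ Σ |c_n|^2 = 49π^2/3 + 144.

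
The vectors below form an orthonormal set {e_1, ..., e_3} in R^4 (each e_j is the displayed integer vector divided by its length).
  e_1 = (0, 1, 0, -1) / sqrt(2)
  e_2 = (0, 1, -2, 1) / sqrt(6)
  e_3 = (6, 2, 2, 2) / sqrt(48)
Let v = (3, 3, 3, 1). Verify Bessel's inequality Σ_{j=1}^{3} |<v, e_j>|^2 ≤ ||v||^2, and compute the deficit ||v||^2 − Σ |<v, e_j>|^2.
Σ |<v, e_j>|^2 = 24; ||v||^2 = 28; deficit = 4

Write each e_j = u_j / sqrt(<u_j, u_j>) where u_j is the displayed integer vector. Then <v, e_j> = <v, u_j> / sqrt(<u_j, u_j>), so |<v, e_j>|^2 = <v, u_j>^2 / <u_j, u_j>.
Coefficients: <v, e_1> = 2/sqrt(2), <v, e_2> = -2/sqrt(6), <v, e_3> = 32/sqrt(48).
Square and sum: Σ |<v, e_j>|^2 = 24.
Compute ||v||^2 = v·v = 28.
Deficit = 28 − 24 = 4 ≥ 0, confirming Bessel's inequality. (The deficit equals ||v − Σ <v,e_j> e_j||^2, the squared distance from v to span{e_j}.)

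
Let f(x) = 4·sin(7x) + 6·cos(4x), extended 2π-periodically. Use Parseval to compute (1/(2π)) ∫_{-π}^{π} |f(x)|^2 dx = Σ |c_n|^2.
Σ |c_n|^2 = 26

Expand |f|^2 and use orthogonality of {sin(nx), cos(mx)} on [-π, π]:
  ∫_{-π}^{π} sin(nx)^2 dx = π, ∫ cos(mx)^2 dx = π, and cross terms integrate to 0.
So ∫_{-π}^{π} f(x)^2 dx = 4^2 · π + 6^2 · π = (16 + 36)π.
Divide by 2π: (16 + 36)/2 = 26.
By Parseval, this equals Σ |c_n|^2.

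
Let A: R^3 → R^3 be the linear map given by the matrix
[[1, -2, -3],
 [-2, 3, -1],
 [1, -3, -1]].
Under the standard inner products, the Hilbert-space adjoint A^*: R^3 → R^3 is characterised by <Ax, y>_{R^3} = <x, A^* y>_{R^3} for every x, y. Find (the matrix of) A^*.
A^* = A^T =
[[1, -2, 1],
 [-2, 3, -3],
 [-3, -1, -1]]

For real matrices with standard dot products, the defining identity <Ax, y> = <x, A^* y> gives (Ax)^T y = x^T (A^*) y, i.e. x^T A^T y = x^T (A^*) y. Since this holds for all x, y, we must have A^* = A^T. Therefore
A^* =
[[1, -2, 1],
 [-2, 3, -3],
 [-3, -1, -1]].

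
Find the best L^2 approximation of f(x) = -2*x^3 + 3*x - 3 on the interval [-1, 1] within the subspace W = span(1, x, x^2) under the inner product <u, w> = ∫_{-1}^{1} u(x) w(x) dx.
g(x) = 9*x/5 - 3

The best approximation g ∈ W is the orthogonal projection of f onto W. Writing g = a_0 + a_1 x + a_2 x^2, the coefficients solve the normal equations G · a = b where
  G_{ij} = <φ_i, φ_j> and b_i = <f, φ_i>, with φ_0 = 1, φ_1 = x, φ_2 = x^2.
G =
  [2, 0, 2/3]
  [0, 2/3, 0]
  [2/3, 0, 2/5],
b = (-6, 6/5, -2).
Solving gives a_0 = -3, a_1 = 9/5, a_2 = 0, so
  g(x) = 9*x/5 - 3.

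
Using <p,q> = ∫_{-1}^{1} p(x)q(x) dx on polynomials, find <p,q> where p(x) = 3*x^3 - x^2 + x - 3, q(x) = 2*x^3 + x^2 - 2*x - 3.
<p,q> = 344/21

Expand the product: p(x)·q(x) = 6*x^6 + x^5 - 5*x^4 - 12*x^3 - 2*x^2 + 3*x + 9.
∫_{-1}^{1} of each monomial x^k gives [2/(k+1) if k even, 0 if k odd]. Integrating term-by-term (or equivalently evaluating the antiderivative F(x) = 6*x^7/7 + x^6/6 - x^5 - 3*x^4 - 2*x^3/3 + 3*x^2/2 + 9*x at the endpoints):
  F(1) − F(−1) = 48/7 − (-200/21) = 344/21.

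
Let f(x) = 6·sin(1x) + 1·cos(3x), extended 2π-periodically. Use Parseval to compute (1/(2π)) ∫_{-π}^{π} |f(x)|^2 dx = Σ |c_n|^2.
Σ |c_n|^2 = 37/2

Expand |f|^2 and use orthogonality of {sin(nx), cos(mx)} on [-π, π]:
  ∫_{-π}^{π} sin(nx)^2 dx = π, ∫ cos(mx)^2 dx = π, and cross terms integrate to 0.
So ∫_{-π}^{π} f(x)^2 dx = 6^2 · π + 1^2 · π = (36 + 1)π.
Divide by 2π: (36 + 1)/2 = 37/2.
By Parseval, this equals Σ |c_n|^2.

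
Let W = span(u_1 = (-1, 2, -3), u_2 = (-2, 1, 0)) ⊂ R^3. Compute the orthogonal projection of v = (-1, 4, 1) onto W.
proj_W(v) = (-7/3, 4/3, -1/3)

Set up U = [u_1 | ... | u_2] ∈ R^(3×2). The projector onto W = col(U) is P = U (U^T U)^(-1) U^T.
Compute U^T U =
  [14, 4]
  [4, 5],
and U^T v = (6, 6).
Solve U^T U · c = U^T v for the coefficients: c = (1/9, 10/9). The projection is proj_W(v) = U c.
Check: (v - proj_W(v)) · u_1 = 0  (should be 0).
Check: (v - proj_W(v)) · u_2 = 0  (should be 0).
Result: proj_W(v) = (-7/3, 4/3, -1/3).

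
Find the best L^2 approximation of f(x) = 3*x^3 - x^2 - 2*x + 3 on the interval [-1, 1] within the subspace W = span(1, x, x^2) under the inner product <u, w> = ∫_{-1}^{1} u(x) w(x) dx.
g(x) = -x^2 - x/5 + 3

The best approximation g ∈ W is the orthogonal projection of f onto W. Writing g = a_0 + a_1 x + a_2 x^2, the coefficients solve the normal equations G · a = b where
  G_{ij} = <φ_i, φ_j> and b_i = <f, φ_i>, with φ_0 = 1, φ_1 = x, φ_2 = x^2.
G =
  [2, 0, 2/3]
  [0, 2/3, 0]
  [2/3, 0, 2/5],
b = (16/3, -2/15, 8/5).
Solving gives a_0 = 3, a_1 = -1/5, a_2 = -1, so
  g(x) = -x^2 - x/5 + 3.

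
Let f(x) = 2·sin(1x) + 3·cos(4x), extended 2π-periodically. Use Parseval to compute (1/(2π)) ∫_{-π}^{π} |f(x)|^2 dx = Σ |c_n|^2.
Σ |c_n|^2 = 13/2

Expand |f|^2 and use orthogonality of {sin(nx), cos(mx)} on [-π, π]:
  ∫_{-π}^{π} sin(nx)^2 dx = π, ∫ cos(mx)^2 dx = π, and cross terms integrate to 0.
So ∫_{-π}^{π} f(x)^2 dx = 2^2 · π + 3^2 · π = (4 + 9)π.
Divide by 2π: (4 + 9)/2 = 13/2.
By Parseval, this equals Σ |c_n|^2.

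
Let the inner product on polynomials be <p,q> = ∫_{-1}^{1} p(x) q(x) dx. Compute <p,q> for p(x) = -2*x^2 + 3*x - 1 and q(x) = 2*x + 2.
<p,q> = -8/3

Expand the product: p(x)·q(x) = -4*x^3 + 2*x^2 + 4*x - 2.
∫_{-1}^{1} of each monomial x^k gives [2/(k+1) if k even, 0 if k odd]. Integrating term-by-term (or equivalently evaluating the antiderivative F(x) = -x^4 + 2*x^3/3 + 2*x^2 - 2*x at the endpoints):
  F(1) − F(−1) = -1/3 − (7/3) = -8/3.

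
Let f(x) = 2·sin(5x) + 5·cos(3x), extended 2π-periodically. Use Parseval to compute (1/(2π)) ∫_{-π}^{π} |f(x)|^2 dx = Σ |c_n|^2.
Σ |c_n|^2 = 29/2

Expand |f|^2 and use orthogonality of {sin(nx), cos(mx)} on [-π, π]:
  ∫_{-π}^{π} sin(nx)^2 dx = π, ∫ cos(mx)^2 dx = π, and cross terms integrate to 0.
So ∫_{-π}^{π} f(x)^2 dx = 2^2 · π + 5^2 · π = (4 + 25)π.
Divide by 2π: (4 + 25)/2 = 29/2.
By Parseval, this equals Σ |c_n|^2.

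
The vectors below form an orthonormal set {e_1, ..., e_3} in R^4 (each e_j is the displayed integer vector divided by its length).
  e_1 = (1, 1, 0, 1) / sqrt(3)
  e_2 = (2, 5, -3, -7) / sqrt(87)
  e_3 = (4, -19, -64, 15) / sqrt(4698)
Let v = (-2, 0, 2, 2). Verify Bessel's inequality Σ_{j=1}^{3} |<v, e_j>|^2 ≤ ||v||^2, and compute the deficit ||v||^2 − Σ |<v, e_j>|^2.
Σ |<v, e_j>|^2 = 730/81; ||v||^2 = 12; deficit = 242/81

Write each e_j = u_j / sqrt(<u_j, u_j>) where u_j is the displayed integer vector. Then <v, e_j> = <v, u_j> / sqrt(<u_j, u_j>), so |<v, e_j>|^2 = <v, u_j>^2 / <u_j, u_j>.
Coefficients: <v, e_1> = 0/sqrt(3), <v, e_2> = -24/sqrt(87), <v, e_3> = -106/sqrt(4698).
Square and sum: Σ |<v, e_j>|^2 = 730/81.
Compute ||v||^2 = v·v = 12.
Deficit = 12 − 730/81 = 242/81 ≥ 0, confirming Bessel's inequality. (The deficit equals ||v − Σ <v,e_j> e_j||^2, the squared distance from v to span{e_j}.)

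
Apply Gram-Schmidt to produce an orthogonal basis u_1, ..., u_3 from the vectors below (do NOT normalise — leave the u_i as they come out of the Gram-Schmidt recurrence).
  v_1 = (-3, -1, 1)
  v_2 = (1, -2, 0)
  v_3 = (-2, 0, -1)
Orthogonal basis:
  u_1 = (-3, -1, 1)
  u_2 = (8/11, -23/11, 1/11)
  u_3 = (-11/27, -11/54, -77/54)

Apply the Gram-Schmidt recurrence
  u_1 = v_1
  u_i = v_i − Σ_{j<i} ((v_i · u_j) / (u_j · u_j)) · u_j.

Step by step this gives:
  u_1 = (-3, -1, 1)
  u_2 = (8/11, -23/11, 1/11)
  u_3 = (-11/27, -11/54, -77/54)

Orthogonality check:
  u_2 · u_1 = 0 (should be 0)
  u_3 · u_1 = 0 (should be 0)
  u_3 · u_2 = 0 (should be 0)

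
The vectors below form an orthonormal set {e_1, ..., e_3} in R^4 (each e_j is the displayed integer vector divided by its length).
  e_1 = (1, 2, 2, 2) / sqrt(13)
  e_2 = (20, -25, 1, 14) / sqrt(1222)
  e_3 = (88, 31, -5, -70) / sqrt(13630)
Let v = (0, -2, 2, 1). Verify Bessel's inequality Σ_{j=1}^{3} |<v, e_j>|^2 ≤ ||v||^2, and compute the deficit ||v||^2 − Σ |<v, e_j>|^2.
Σ |<v, e_j>|^2 = 776/145; ||v||^2 = 9; deficit = 529/145

Write each e_j = u_j / sqrt(<u_j, u_j>) where u_j is the displayed integer vector. Then <v, e_j> = <v, u_j> / sqrt(<u_j, u_j>), so |<v, e_j>|^2 = <v, u_j>^2 / <u_j, u_j>.
Coefficients: <v, e_1> = 2/sqrt(13), <v, e_2> = 66/sqrt(1222), <v, e_3> = -142/sqrt(13630).
Square and sum: Σ |<v, e_j>|^2 = 776/145.
Compute ||v||^2 = v·v = 9.
Deficit = 9 − 776/145 = 529/145 ≥ 0, confirming Bessel's inequality. (The deficit equals ||v − Σ <v,e_j> e_j||^2, the squared distance from v to span{e_j}.)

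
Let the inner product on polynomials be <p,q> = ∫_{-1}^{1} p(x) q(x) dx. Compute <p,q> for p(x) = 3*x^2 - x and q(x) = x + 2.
<p,q> = 10/3

Expand the product: p(x)·q(x) = 3*x^3 + 5*x^2 - 2*x.
∫_{-1}^{1} of each monomial x^k gives [2/(k+1) if k even, 0 if k odd]. Integrating term-by-term (or equivalently evaluating the antiderivative F(x) = 3*x^4/4 + 5*x^3/3 - x^2 at the endpoints):
  F(1) − F(−1) = 17/12 − (-23/12) = 10/3.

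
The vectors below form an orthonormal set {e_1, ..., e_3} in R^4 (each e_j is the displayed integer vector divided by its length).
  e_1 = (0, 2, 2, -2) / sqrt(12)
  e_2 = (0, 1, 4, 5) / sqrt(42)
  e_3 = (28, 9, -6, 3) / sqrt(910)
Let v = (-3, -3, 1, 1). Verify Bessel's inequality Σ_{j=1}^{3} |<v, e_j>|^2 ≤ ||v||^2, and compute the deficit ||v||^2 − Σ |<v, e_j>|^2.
Σ |<v, e_j>|^2 = 1179/65; ||v||^2 = 20; deficit = 121/65

Write each e_j = u_j / sqrt(<u_j, u_j>) where u_j is the displayed integer vector. Then <v, e_j> = <v, u_j> / sqrt(<u_j, u_j>), so |<v, e_j>|^2 = <v, u_j>^2 / <u_j, u_j>.
Coefficients: <v, e_1> = -6/sqrt(12), <v, e_2> = 6/sqrt(42), <v, e_3> = -114/sqrt(910).
Square and sum: Σ |<v, e_j>|^2 = 1179/65.
Compute ||v||^2 = v·v = 20.
Deficit = 20 − 1179/65 = 121/65 ≥ 0, confirming Bessel's inequality. (The deficit equals ||v − Σ <v,e_j> e_j||^2, the squared distance from v to span{e_j}.)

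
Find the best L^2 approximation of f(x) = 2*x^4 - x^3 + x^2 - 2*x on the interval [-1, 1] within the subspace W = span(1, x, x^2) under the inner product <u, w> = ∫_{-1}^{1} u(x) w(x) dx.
g(x) = 19*x^2/7 - 13*x/5 - 6/35

The best approximation g ∈ W is the orthogonal projection of f onto W. Writing g = a_0 + a_1 x + a_2 x^2, the coefficients solve the normal equations G · a = b where
  G_{ij} = <φ_i, φ_j> and b_i = <f, φ_i>, with φ_0 = 1, φ_1 = x, φ_2 = x^2.
G =
  [2, 0, 2/3]
  [0, 2/3, 0]
  [2/3, 0, 2/5],
b = (22/15, -26/15, 34/35).
Solving gives a_0 = -6/35, a_1 = -13/5, a_2 = 19/7, so
  g(x) = 19*x^2/7 - 13*x/5 - 6/35.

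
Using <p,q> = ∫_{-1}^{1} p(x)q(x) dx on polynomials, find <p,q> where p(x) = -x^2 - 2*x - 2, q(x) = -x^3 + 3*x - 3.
<p,q> = 54/5

Expand the product: p(x)·q(x) = x^5 + 2*x^4 - x^3 - 3*x^2 + 6.
∫_{-1}^{1} of each monomial x^k gives [2/(k+1) if k even, 0 if k odd]. Integrating term-by-term (or equivalently evaluating the antiderivative F(x) = x^6/6 + 2*x^5/5 - x^4/4 - x^3 + 6*x at the endpoints):
  F(1) − F(−1) = 319/60 − (-329/60) = 54/5.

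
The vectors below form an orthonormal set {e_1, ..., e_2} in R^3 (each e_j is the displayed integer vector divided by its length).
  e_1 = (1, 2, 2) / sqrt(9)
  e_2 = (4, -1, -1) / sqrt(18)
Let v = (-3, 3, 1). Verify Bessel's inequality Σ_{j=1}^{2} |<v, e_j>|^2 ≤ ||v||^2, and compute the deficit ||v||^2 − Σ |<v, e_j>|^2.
Σ |<v, e_j>|^2 = 17; ||v||^2 = 19; deficit = 2

Write each e_j = u_j / sqrt(<u_j, u_j>) where u_j is the displayed integer vector. Then <v, e_j> = <v, u_j> / sqrt(<u_j, u_j>), so |<v, e_j>|^2 = <v, u_j>^2 / <u_j, u_j>.
Coefficients: <v, e_1> = 5/sqrt(9), <v, e_2> = -16/sqrt(18).
Square and sum: Σ |<v, e_j>|^2 = 17.
Compute ||v||^2 = v·v = 19.
Deficit = 19 − 17 = 2 ≥ 0, confirming Bessel's inequality. (The deficit equals ||v − Σ <v,e_j> e_j||^2, the squared distance from v to span{e_j}.)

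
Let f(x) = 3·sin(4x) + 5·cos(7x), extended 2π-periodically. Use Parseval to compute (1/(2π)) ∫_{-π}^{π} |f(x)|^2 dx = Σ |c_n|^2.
Σ |c_n|^2 = 17

Expand |f|^2 and use orthogonality of {sin(nx), cos(mx)} on [-π, π]:
  ∫_{-π}^{π} sin(nx)^2 dx = π, ∫ cos(mx)^2 dx = π, and cross terms integrate to 0.
So ∫_{-π}^{π} f(x)^2 dx = 3^2 · π + 5^2 · π = (9 + 25)π.
Divide by 2π: (9 + 25)/2 = 17.
By Parseval, this equals Σ |c_n|^2.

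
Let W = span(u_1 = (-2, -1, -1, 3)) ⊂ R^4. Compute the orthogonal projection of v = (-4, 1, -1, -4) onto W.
proj_W(v) = (8/15, 4/15, 4/15, -4/5)

Set up U = [u_1 | ... | u_1] ∈ R^(4×1). The projector onto W = col(U) is P = U (U^T U)^(-1) U^T.
Compute U^T U =
  [15],
and U^T v = (-4).
Solve U^T U · c = U^T v for the coefficients: c = (-4/15). The projection is proj_W(v) = U c.
Check: (v - proj_W(v)) · u_1 = 0  (should be 0).
Result: proj_W(v) = (8/15, 4/15, 4/15, -4/5).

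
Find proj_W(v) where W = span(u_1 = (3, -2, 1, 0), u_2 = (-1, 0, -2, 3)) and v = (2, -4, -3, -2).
proj_W(v) = (45/19, -32/19, 10/19, 9/19)

Set up U = [u_1 | ... | u_2] ∈ R^(4×2). The projector onto W = col(U) is P = U (U^T U)^(-1) U^T.
Compute U^T U =
  [14, -5]
  [-5, 14],
and U^T v = (11, -2).
Solve U^T U · c = U^T v for the coefficients: c = (16/19, 3/19). The projection is proj_W(v) = U c.
Check: (v - proj_W(v)) · u_1 = 0  (should be 0).
Check: (v - proj_W(v)) · u_2 = 0  (should be 0).
Result: proj_W(v) = (45/19, -32/19, 10/19, 9/19).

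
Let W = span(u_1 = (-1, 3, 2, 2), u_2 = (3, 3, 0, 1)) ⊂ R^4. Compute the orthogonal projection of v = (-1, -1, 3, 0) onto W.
proj_W(v) = (-272/139, -24/139, 124/139, 54/139)

Set up U = [u_1 | ... | u_2] ∈ R^(4×2). The projector onto W = col(U) is P = U (U^T U)^(-1) U^T.
Compute U^T U =
  [18, 8]
  [8, 19],
and U^T v = (4, -6).
Solve U^T U · c = U^T v for the coefficients: c = (62/139, -70/139). The projection is proj_W(v) = U c.
Check: (v - proj_W(v)) · u_1 = 0  (should be 0).
Check: (v - proj_W(v)) · u_2 = 0  (should be 0).
Result: proj_W(v) = (-272/139, -24/139, 124/139, 54/139).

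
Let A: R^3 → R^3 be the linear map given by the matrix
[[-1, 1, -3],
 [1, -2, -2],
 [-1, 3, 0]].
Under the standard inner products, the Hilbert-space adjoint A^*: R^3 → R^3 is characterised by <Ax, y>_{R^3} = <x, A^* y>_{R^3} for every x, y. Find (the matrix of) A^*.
A^* = A^T =
[[-1, 1, -1],
 [1, -2, 3],
 [-3, -2, 0]]

For real matrices with standard dot products, the defining identity <Ax, y> = <x, A^* y> gives (Ax)^T y = x^T (A^*) y, i.e. x^T A^T y = x^T (A^*) y. Since this holds for all x, y, we must have A^* = A^T. Therefore
A^* =
[[-1, 1, -1],
 [1, -2, 3],
 [-3, -2, 0]].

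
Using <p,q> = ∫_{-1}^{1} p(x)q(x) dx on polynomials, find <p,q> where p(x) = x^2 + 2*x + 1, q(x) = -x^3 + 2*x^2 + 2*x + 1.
<p,q> = 20/3

Expand the product: p(x)·q(x) = -x^5 + 5*x^3 + 7*x^2 + 4*x + 1.
∫_{-1}^{1} of each monomial x^k gives [2/(k+1) if k even, 0 if k odd]. Integrating term-by-term (or equivalently evaluating the antiderivative F(x) = -x^6/6 + 5*x^4/4 + 7*x^3/3 + 2*x^2 + x at the endpoints):
  F(1) − F(−1) = 77/12 − (-1/4) = 20/3.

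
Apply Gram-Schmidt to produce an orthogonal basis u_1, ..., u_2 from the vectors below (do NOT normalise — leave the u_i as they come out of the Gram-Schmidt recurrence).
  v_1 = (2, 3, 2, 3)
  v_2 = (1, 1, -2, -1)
Orthogonal basis:
  u_1 = (2, 3, 2, 3)
  u_2 = (15/13, 16/13, -24/13, -10/13)

Apply the Gram-Schmidt recurrence
  u_1 = v_1
  u_i = v_i − Σ_{j<i} ((v_i · u_j) / (u_j · u_j)) · u_j.

Step by step this gives:
  u_1 = (2, 3, 2, 3)
  u_2 = (15/13, 16/13, -24/13, -10/13)

Orthogonality check:
  u_2 · u_1 = 0 (should be 0)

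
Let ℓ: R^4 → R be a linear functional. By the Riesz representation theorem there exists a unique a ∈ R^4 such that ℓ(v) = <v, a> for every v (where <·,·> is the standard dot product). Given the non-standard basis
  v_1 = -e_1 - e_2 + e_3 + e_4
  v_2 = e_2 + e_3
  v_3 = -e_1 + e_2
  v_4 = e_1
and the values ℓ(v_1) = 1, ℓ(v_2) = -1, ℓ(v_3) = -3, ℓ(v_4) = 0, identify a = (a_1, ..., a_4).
a = (0, -3, 2, -4)

Write a = (a_1, ..., a_4) in the standard basis. For each basis vector v_i, ℓ(v_i) = <v_i, a> is a linear equation in the a_j's. Collect the n equations into a matrix system V a = ℓ, where row i of V is v_i (expressed in the standard basis). Since V is invertible (lower-triangular with 1s on the diagonal, up to permutation), solve by back-substitution:
  V =
[[-1, -1, 1, 1],
 [0, 1, 1, 0],
 [-1, 1, 0, 0],
 [1, 0, 0, 0]]
  V a = (1, -1, -3, 0)
Solving gives a = (0, -3, 2, -4).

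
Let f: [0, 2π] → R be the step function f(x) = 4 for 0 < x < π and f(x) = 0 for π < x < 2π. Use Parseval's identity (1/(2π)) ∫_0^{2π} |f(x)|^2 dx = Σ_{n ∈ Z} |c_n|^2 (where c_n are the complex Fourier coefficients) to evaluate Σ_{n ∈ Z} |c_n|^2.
Σ |c_n|^2 = 8

Parseval equates the L^2 energy of f (normalised by 1/(2π)) with the ℓ^2 sum of its Fourier coefficients: (1/(2π)) ∫_0^{2π} |f|^2 = Σ |c_n|^2.
Compute the left side: (1/(2π)) [∫_0^π 4^2 dx + ∫_π^{2π} 0^2 dx] = (1/(2π)) · (16π + 0π) = (16 + 0)/2 = 8.
So Σ_{n ∈ Z} |c_n|^2 = 8.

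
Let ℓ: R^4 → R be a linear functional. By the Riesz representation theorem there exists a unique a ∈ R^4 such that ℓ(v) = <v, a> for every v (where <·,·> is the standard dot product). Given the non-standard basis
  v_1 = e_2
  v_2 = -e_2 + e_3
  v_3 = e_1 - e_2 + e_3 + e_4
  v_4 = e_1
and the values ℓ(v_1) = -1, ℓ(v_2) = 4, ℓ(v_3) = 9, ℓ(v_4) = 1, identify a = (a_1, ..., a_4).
a = (1, -1, 3, 4)

Write a = (a_1, ..., a_4) in the standard basis. For each basis vector v_i, ℓ(v_i) = <v_i, a> is a linear equation in the a_j's. Collect the n equations into a matrix system V a = ℓ, where row i of V is v_i (expressed in the standard basis). Since V is invertible (lower-triangular with 1s on the diagonal, up to permutation), solve by back-substitution:
  V =
[[0, 1, 0, 0],
 [0, -1, 1, 0],
 [1, -1, 1, 1],
 [1, 0, 0, 0]]
  V a = (-1, 4, 9, 1)
Solving gives a = (1, -1, 3, 4).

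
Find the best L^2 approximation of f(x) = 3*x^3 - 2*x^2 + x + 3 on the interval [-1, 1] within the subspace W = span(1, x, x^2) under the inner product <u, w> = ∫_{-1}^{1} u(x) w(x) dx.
g(x) = -2*x^2 + 14*x/5 + 3

The best approximation g ∈ W is the orthogonal projection of f onto W. Writing g = a_0 + a_1 x + a_2 x^2, the coefficients solve the normal equations G · a = b where
  G_{ij} = <φ_i, φ_j> and b_i = <f, φ_i>, with φ_0 = 1, φ_1 = x, φ_2 = x^2.
G =
  [2, 0, 2/3]
  [0, 2/3, 0]
  [2/3, 0, 2/5],
b = (14/3, 28/15, 6/5).
Solving gives a_0 = 3, a_1 = 14/5, a_2 = -2, so
  g(x) = -2*x^2 + 14*x/5 + 3.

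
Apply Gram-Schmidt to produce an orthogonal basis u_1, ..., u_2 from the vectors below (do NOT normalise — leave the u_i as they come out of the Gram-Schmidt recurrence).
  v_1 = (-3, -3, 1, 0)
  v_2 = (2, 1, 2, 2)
Orthogonal basis:
  u_1 = (-3, -3, 1, 0)
  u_2 = (17/19, -2/19, 45/19, 2)

Apply the Gram-Schmidt recurrence
  u_1 = v_1
  u_i = v_i − Σ_{j<i} ((v_i · u_j) / (u_j · u_j)) · u_j.

Step by step this gives:
  u_1 = (-3, -3, 1, 0)
  u_2 = (17/19, -2/19, 45/19, 2)

Orthogonality check:
  u_2 · u_1 = 0 (should be 0)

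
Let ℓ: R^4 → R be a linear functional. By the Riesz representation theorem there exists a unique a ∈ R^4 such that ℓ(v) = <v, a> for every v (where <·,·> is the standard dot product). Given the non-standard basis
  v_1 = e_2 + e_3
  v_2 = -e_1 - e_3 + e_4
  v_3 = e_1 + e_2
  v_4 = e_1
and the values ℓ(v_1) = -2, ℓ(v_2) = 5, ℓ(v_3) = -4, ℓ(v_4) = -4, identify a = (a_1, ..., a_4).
a = (-4, 0, -2, -1)

Write a = (a_1, ..., a_4) in the standard basis. For each basis vector v_i, ℓ(v_i) = <v_i, a> is a linear equation in the a_j's. Collect the n equations into a matrix system V a = ℓ, where row i of V is v_i (expressed in the standard basis). Since V is invertible (lower-triangular with 1s on the diagonal, up to permutation), solve by back-substitution:
  V =
[[0, 1, 1, 0],
 [-1, 0, -1, 1],
 [1, 1, 0, 0],
 [1, 0, 0, 0]]
  V a = (-2, 5, -4, -4)
Solving gives a = (-4, 0, -2, -1).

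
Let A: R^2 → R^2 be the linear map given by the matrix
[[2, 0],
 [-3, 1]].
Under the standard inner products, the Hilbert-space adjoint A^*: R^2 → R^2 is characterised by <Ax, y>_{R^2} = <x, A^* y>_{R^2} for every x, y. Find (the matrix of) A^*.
A^* = A^T =
[[2, -3],
 [0, 1]]

For real matrices with standard dot products, the defining identity <Ax, y> = <x, A^* y> gives (Ax)^T y = x^T (A^*) y, i.e. x^T A^T y = x^T (A^*) y. Since this holds for all x, y, we must have A^* = A^T. Therefore
A^* =
[[2, -3],
 [0, 1]].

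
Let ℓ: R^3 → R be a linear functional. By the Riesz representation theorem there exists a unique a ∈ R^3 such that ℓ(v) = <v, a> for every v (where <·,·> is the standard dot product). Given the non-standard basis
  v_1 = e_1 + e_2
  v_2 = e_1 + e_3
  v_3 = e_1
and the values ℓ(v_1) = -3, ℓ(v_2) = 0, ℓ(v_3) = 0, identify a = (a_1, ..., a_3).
a = (0, -3, 0)

Write a = (a_1, ..., a_3) in the standard basis. For each basis vector v_i, ℓ(v_i) = <v_i, a> is a linear equation in the a_j's. Collect the n equations into a matrix system V a = ℓ, where row i of V is v_i (expressed in the standard basis). Since V is invertible (lower-triangular with 1s on the diagonal, up to permutation), solve by back-substitution:
  V =
[[1, 1, 0],
 [1, 0, 1],
 [1, 0, 0]]
  V a = (-3, 0, 0)
Solving gives a = (0, -3, 0).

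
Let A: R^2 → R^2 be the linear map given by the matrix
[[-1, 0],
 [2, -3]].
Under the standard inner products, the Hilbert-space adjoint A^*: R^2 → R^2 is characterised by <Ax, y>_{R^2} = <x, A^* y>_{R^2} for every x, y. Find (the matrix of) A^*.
A^* = A^T =
[[-1, 2],
 [0, -3]]

For real matrices with standard dot products, the defining identity <Ax, y> = <x, A^* y> gives (Ax)^T y = x^T (A^*) y, i.e. x^T A^T y = x^T (A^*) y. Since this holds for all x, y, we must have A^* = A^T. Therefore
A^* =
[[-1, 2],
 [0, -3]].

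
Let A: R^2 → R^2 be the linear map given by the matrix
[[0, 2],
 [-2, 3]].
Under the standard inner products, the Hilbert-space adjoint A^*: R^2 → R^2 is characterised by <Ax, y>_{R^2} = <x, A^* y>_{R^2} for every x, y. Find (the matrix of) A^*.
A^* = A^T =
[[0, -2],
 [2, 3]]

For real matrices with standard dot products, the defining identity <Ax, y> = <x, A^* y> gives (Ax)^T y = x^T (A^*) y, i.e. x^T A^T y = x^T (A^*) y. Since this holds for all x, y, we must have A^* = A^T. Therefore
A^* =
[[0, -2],
 [2, 3]].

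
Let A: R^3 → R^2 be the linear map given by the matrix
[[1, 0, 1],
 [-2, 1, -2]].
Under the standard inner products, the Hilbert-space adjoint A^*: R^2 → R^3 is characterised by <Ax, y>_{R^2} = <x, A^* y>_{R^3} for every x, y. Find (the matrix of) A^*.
A^* = A^T =
[[1, -2],
 [0, 1],
 [1, -2]]

For real matrices with standard dot products, the defining identity <Ax, y> = <x, A^* y> gives (Ax)^T y = x^T (A^*) y, i.e. x^T A^T y = x^T (A^*) y. Since this holds for all x, y, we must have A^* = A^T. Therefore
A^* =
[[1, -2],
 [0, 1],
 [1, -2]].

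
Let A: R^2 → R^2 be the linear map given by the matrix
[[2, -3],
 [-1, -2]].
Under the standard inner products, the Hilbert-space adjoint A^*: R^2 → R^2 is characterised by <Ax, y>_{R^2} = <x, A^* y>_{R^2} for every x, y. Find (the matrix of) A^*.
A^* = A^T =
[[2, -1],
 [-3, -2]]

For real matrices with standard dot products, the defining identity <Ax, y> = <x, A^* y> gives (Ax)^T y = x^T (A^*) y, i.e. x^T A^T y = x^T (A^*) y. Since this holds for all x, y, we must have A^* = A^T. Therefore
A^* =
[[2, -1],
 [-3, -2]].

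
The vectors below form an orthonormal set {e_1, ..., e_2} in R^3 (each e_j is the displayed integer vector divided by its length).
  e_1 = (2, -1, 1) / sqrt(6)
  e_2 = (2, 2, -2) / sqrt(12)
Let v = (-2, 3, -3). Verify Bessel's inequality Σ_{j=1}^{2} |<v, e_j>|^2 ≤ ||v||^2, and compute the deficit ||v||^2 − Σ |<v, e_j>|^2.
Σ |<v, e_j>|^2 = 22; ||v||^2 = 22; deficit = 0

Write each e_j = u_j / sqrt(<u_j, u_j>) where u_j is the displayed integer vector. Then <v, e_j> = <v, u_j> / sqrt(<u_j, u_j>), so |<v, e_j>|^2 = <v, u_j>^2 / <u_j, u_j>.
Coefficients: <v, e_1> = -10/sqrt(6), <v, e_2> = 8/sqrt(12).
Square and sum: Σ |<v, e_j>|^2 = 22.
Compute ||v||^2 = v·v = 22.
Deficit = 22 − 22 = 0 ≥ 0, confirming Bessel's inequality. (The deficit equals ||v − Σ <v,e_j> e_j||^2, the squared distance from v to span{e_j}.)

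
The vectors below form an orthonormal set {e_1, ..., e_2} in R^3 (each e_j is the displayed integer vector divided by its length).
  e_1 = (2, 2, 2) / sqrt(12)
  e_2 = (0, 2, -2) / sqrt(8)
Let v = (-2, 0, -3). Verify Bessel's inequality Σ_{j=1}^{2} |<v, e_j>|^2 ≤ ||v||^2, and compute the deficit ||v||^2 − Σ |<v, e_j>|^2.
Σ |<v, e_j>|^2 = 77/6; ||v||^2 = 13; deficit = 1/6

Write each e_j = u_j / sqrt(<u_j, u_j>) where u_j is the displayed integer vector. Then <v, e_j> = <v, u_j> / sqrt(<u_j, u_j>), so |<v, e_j>|^2 = <v, u_j>^2 / <u_j, u_j>.
Coefficients: <v, e_1> = -10/sqrt(12), <v, e_2> = 6/sqrt(8).
Square and sum: Σ |<v, e_j>|^2 = 77/6.
Compute ||v||^2 = v·v = 13.
Deficit = 13 − 77/6 = 1/6 ≥ 0, confirming Bessel's inequality. (The deficit equals ||v − Σ <v,e_j> e_j||^2, the squared distance from v to span{e_j}.)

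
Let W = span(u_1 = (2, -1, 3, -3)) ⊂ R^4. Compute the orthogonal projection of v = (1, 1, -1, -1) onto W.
proj_W(v) = (2/23, -1/23, 3/23, -3/23)

Set up U = [u_1 | ... | u_1] ∈ R^(4×1). The projector onto W = col(U) is P = U (U^T U)^(-1) U^T.
Compute U^T U =
  [23],
and U^T v = (1).
Solve U^T U · c = U^T v for the coefficients: c = (1/23). The projection is proj_W(v) = U c.
Check: (v - proj_W(v)) · u_1 = 0  (should be 0).
Result: proj_W(v) = (2/23, -1/23, 3/23, -3/23).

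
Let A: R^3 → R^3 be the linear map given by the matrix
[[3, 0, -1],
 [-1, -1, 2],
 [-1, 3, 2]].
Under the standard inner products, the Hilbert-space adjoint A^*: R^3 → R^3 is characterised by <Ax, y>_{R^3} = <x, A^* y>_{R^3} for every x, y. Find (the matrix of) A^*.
A^* = A^T =
[[3, -1, -1],
 [0, -1, 3],
 [-1, 2, 2]]

For real matrices with standard dot products, the defining identity <Ax, y> = <x, A^* y> gives (Ax)^T y = x^T (A^*) y, i.e. x^T A^T y = x^T (A^*) y. Since this holds for all x, y, we must have A^* = A^T. Therefore
A^* =
[[3, -1, -1],
 [0, -1, 3],
 [-1, 2, 2]].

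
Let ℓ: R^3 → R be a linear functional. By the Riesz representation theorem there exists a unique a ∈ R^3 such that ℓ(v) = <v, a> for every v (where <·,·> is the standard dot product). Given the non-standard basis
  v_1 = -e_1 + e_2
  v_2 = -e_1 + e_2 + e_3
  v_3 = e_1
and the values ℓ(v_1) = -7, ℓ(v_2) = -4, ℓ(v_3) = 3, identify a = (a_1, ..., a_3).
a = (3, -4, 3)

Write a = (a_1, ..., a_3) in the standard basis. For each basis vector v_i, ℓ(v_i) = <v_i, a> is a linear equation in the a_j's. Collect the n equations into a matrix system V a = ℓ, where row i of V is v_i (expressed in the standard basis). Since V is invertible (lower-triangular with 1s on the diagonal, up to permutation), solve by back-substitution:
  V =
[[-1, 1, 0],
 [-1, 1, 1],
 [1, 0, 0]]
  V a = (-7, -4, 3)
Solving gives a = (3, -4, 3).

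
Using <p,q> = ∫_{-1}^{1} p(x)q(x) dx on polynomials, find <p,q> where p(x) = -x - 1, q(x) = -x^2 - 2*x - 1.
<p,q> = 4

Expand the product: p(x)·q(x) = x^3 + 3*x^2 + 3*x + 1.
∫_{-1}^{1} of each monomial x^k gives [2/(k+1) if k even, 0 if k odd]. Integrating term-by-term (or equivalently evaluating the antiderivative F(x) = x^4/4 + x^3 + 3*x^2/2 + x at the endpoints):
  F(1) − F(−1) = 15/4 − (-1/4) = 4.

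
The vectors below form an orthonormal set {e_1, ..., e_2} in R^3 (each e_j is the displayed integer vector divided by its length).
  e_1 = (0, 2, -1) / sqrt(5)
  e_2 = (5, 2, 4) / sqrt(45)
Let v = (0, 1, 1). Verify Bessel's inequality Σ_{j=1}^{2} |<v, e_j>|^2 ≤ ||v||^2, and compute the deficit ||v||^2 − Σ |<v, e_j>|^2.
Σ |<v, e_j>|^2 = 1; ||v||^2 = 2; deficit = 1

Write each e_j = u_j / sqrt(<u_j, u_j>) where u_j is the displayed integer vector. Then <v, e_j> = <v, u_j> / sqrt(<u_j, u_j>), so |<v, e_j>|^2 = <v, u_j>^2 / <u_j, u_j>.
Coefficients: <v, e_1> = 1/sqrt(5), <v, e_2> = 6/sqrt(45).
Square and sum: Σ |<v, e_j>|^2 = 1.
Compute ||v||^2 = v·v = 2.
Deficit = 2 − 1 = 1 ≥ 0, confirming Bessel's inequality. (The deficit equals ||v − Σ <v,e_j> e_j||^2, the squared distance from v to span{e_j}.)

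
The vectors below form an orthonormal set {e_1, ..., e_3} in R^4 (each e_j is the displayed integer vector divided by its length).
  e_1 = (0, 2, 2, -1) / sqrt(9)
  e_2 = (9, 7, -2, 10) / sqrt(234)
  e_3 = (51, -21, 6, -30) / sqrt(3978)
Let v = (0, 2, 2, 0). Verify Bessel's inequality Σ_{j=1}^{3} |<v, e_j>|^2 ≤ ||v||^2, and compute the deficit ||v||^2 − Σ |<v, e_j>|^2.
Σ |<v, e_j>|^2 = 132/17; ||v||^2 = 8; deficit = 4/17

Write each e_j = u_j / sqrt(<u_j, u_j>) where u_j is the displayed integer vector. Then <v, e_j> = <v, u_j> / sqrt(<u_j, u_j>), so |<v, e_j>|^2 = <v, u_j>^2 / <u_j, u_j>.
Coefficients: <v, e_1> = 8/sqrt(9), <v, e_2> = 10/sqrt(234), <v, e_3> = -30/sqrt(3978).
Square and sum: Σ |<v, e_j>|^2 = 132/17.
Compute ||v||^2 = v·v = 8.
Deficit = 8 − 132/17 = 4/17 ≥ 0, confirming Bessel's inequality. (The deficit equals ||v − Σ <v,e_j> e_j||^2, the squared distance from v to span{e_j}.)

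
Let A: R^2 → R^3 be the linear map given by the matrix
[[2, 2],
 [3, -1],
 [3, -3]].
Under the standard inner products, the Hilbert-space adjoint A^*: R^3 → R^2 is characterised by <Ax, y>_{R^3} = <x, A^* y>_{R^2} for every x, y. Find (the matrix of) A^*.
A^* = A^T =
[[2, 3, 3],
 [2, -1, -3]]

For real matrices with standard dot products, the defining identity <Ax, y> = <x, A^* y> gives (Ax)^T y = x^T (A^*) y, i.e. x^T A^T y = x^T (A^*) y. Since this holds for all x, y, we must have A^* = A^T. Therefore
A^* =
[[2, 3, 3],
 [2, -1, -3]].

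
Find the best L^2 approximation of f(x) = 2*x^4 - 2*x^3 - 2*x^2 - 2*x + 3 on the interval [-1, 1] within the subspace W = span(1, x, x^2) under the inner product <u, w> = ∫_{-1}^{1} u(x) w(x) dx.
g(x) = -2*x^2/7 - 16*x/5 + 99/35

The best approximation g ∈ W is the orthogonal projection of f onto W. Writing g = a_0 + a_1 x + a_2 x^2, the coefficients solve the normal equations G · a = b where
  G_{ij} = <φ_i, φ_j> and b_i = <f, φ_i>, with φ_0 = 1, φ_1 = x, φ_2 = x^2.
G =
  [2, 0, 2/3]
  [0, 2/3, 0]
  [2/3, 0, 2/5],
b = (82/15, -32/15, 62/35).
Solving gives a_0 = 99/35, a_1 = -16/5, a_2 = -2/7, so
  g(x) = -2*x^2/7 - 16*x/5 + 99/35.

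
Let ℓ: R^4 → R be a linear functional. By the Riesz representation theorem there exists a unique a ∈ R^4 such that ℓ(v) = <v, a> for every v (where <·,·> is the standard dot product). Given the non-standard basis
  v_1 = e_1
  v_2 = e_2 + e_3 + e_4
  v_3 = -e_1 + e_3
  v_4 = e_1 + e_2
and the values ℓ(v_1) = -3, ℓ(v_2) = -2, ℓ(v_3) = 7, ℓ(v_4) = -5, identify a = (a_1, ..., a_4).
a = (-3, -2, 4, -4)

Write a = (a_1, ..., a_4) in the standard basis. For each basis vector v_i, ℓ(v_i) = <v_i, a> is a linear equation in the a_j's. Collect the n equations into a matrix system V a = ℓ, where row i of V is v_i (expressed in the standard basis). Since V is invertible (lower-triangular with 1s on the diagonal, up to permutation), solve by back-substitution:
  V =
[[1, 0, 0, 0],
 [0, 1, 1, 1],
 [-1, 0, 1, 0],
 [1, 1, 0, 0]]
  V a = (-3, -2, 7, -5)
Solving gives a = (-3, -2, 4, -4).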